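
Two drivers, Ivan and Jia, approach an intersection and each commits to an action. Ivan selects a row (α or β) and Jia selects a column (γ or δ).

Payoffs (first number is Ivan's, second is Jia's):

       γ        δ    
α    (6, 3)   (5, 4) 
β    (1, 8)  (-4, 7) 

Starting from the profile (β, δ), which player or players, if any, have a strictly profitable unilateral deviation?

Both

Ivan at (β, δ) earns -4; deviating to α yields 5 — a strict improvement.
Jia earns 7; deviating to γ yields 8 — a strict improvement.
Both Ivan and Jia have strictly profitable deviations.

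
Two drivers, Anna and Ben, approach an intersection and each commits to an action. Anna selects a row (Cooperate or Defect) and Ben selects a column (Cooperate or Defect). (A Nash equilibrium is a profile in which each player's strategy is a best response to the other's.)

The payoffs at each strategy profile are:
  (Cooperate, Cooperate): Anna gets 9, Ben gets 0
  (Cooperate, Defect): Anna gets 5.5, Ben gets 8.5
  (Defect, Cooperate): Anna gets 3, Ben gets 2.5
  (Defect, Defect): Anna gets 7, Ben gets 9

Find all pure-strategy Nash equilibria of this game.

(Defect, Defect)

(Cooperate, Cooperate): Ben prefers Defect (8.5 > 0) — not an equilibrium.
(Cooperate, Defect): Anna prefers Defect (7 > 5.5) — not an equilibrium.
(Defect, Cooperate): Anna prefers Cooperate (9 > 3); Ben prefers Defect (9 > 2.5) — not an equilibrium.
(Defect, Defect): Anna gets 7 ≥ 5.5 from Cooperate, and Ben gets 9 ≥ 2.5 from Cooperate — Nash equilibrium.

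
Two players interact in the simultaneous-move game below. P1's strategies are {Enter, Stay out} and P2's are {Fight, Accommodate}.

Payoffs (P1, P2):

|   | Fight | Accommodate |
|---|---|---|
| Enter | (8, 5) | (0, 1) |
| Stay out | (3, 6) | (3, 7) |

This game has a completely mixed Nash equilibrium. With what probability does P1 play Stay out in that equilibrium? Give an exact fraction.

4/5

Let r be the probability that P1 plays Enter. In a completely mixed equilibrium, P2 must be indifferent between Fight and Accommodate.
P2's expected payoff from Fight is 5r + 6(1−r); from Accommodate it is r + 7(1−r).
Setting these equal: −r + 6 = −6r + 7, so r = 1/5.
Therefore P1 plays Stay out with probability 1 − 1/5 = 4/5.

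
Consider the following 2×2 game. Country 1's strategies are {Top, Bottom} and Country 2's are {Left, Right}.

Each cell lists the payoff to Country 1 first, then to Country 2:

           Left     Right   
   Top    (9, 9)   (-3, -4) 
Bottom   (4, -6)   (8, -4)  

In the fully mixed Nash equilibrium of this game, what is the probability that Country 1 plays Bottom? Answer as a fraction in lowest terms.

13/15

Let p be the probability that Country 1 plays Top. In a completely mixed equilibrium, Country 2 must be indifferent between Left and Right.
Country 2's expected payoff from Left is 9p − 6(1−p); from Right it is −4p − 4(1−p).
Setting these equal: 15p − 6 = -4, so p = 2/15.
Therefore Country 1 plays Bottom with probability 1 − 2/15 = 13/15.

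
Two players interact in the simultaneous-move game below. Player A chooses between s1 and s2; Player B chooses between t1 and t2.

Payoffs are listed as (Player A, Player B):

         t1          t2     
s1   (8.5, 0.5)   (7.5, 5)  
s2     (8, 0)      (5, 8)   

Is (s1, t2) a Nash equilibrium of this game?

At (s1, t2), Player A earns 7.5; switching to s2 would give 5, so Player A has no profitable deviation.
Player B earns 5; switching to t1 would give 0.5, so Player B has no profitable deviation.
Neither player can gain by a unilateral deviation, so this profile is a Nash equilibrium.

Yes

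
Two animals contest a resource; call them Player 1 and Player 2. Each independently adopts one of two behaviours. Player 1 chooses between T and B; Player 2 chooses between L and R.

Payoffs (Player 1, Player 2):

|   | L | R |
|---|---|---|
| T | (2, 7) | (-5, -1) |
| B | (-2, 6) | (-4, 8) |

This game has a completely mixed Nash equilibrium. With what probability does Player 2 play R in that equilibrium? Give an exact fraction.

4/5

Let c be the probability that Player 2 plays L. In a completely mixed equilibrium, Player 1 must be indifferent between T and B.
Player 1's expected payoff from T is 2c − 5(1−c); from B it is −2c − 4(1−c).
Setting these equal: 7c − 5 = 2c − 4, so c = 1/5.
Therefore Player 2 plays R with probability 1 − 1/5 = 4/5.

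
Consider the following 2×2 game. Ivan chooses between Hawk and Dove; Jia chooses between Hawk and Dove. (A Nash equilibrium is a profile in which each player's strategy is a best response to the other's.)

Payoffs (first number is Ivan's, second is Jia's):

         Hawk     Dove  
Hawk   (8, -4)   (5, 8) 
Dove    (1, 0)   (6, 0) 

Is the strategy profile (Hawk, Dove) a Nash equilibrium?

At (Hawk, Dove), Ivan earns 5; switching to Dove would give 6, so Ivan would deviate.
Jia earns 8; switching to Hawk would give -4, so Jia has no profitable deviation.
Since at least one player can profitably deviate, this is not a Nash equilibrium.

No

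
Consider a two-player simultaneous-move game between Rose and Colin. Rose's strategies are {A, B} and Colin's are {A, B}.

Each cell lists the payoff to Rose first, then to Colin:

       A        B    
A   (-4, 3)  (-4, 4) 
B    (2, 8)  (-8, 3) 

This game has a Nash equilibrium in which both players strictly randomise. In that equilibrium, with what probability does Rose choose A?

5/6

Let x be the probability that Rose plays A. In a completely mixed equilibrium, Colin must be indifferent between A and B.
Colin's expected payoff from A is 3x + 8(1−x); from B it is 4x + 3(1−x).
Setting these equal: −5x + 8 = x + 3, so x = 5/6.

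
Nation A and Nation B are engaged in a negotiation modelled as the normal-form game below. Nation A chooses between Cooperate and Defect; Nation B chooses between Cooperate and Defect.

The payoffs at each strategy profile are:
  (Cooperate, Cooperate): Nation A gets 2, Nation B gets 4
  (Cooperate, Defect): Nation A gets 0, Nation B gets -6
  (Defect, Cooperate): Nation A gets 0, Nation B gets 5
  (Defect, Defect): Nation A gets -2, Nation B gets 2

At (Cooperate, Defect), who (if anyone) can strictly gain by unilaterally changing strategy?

Nation B

Nation A at (Cooperate, Defect) earns 0; deviating to Defect yields -2 — not better.
Nation B earns -6; deviating to Cooperate yields 4 — a strict improvement.
Only Nation B has a strictly profitable deviation.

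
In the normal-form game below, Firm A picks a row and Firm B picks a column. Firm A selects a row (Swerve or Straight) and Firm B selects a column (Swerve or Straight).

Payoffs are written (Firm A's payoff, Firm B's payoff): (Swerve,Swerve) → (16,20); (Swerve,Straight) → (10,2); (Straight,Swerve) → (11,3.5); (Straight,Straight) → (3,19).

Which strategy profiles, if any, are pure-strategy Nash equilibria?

(Swerve, Swerve): Firm A gets 16 ≥ 11 from Straight, and Firm B gets 20 ≥ 2 from Straight — Nash equilibrium.
(Swerve, Straight): Firm B prefers Swerve (20 > 2) — not an equilibrium.
(Straight, Swerve): Firm A prefers Swerve (16 > 11); Firm B prefers Straight (19 > 3.5) — not an equilibrium.
(Straight, Straight): Firm A prefers Swerve (10 > 3) — not an equilibrium.

(Swerve, Swerve)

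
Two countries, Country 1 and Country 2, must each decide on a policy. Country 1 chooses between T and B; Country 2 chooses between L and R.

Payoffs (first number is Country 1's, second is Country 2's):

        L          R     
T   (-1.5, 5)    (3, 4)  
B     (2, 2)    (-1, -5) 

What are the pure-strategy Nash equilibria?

(B, L)

(T, L): Country 1 prefers B (2 > -1.5) — not an equilibrium.
(T, R): Country 2 prefers L (5 > 4) — not an equilibrium.
(B, L): Country 1 gets 2 ≥ -1.5 from T, and Country 2 gets 2 ≥ -5 from R — Nash equilibrium.
(B, R): Country 1 prefers T (3 > -1); Country 2 prefers L (2 > -5) — not an equilibrium.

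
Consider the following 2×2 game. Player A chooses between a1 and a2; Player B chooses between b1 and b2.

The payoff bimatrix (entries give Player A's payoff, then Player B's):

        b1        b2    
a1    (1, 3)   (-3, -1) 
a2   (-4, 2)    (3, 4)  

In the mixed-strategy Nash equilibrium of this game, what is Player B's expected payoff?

7/3

First find p, the probability Player A plays a1, from Player B's indifference between b1 and b2: 3p + 2(1−p) = −p + 4(1−p), giving p = 1/3.
Since Player B is indifferent in equilibrium, Player B's expected payoff equals the payoff from either column against (1/3, 2/3). Using b1: 3(1/3) + 2(2/3) = 7/3.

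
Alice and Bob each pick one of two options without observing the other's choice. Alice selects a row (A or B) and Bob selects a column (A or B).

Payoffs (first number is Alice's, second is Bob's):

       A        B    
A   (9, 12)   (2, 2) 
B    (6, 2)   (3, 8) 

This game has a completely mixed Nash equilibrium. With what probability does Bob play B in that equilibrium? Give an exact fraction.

Let c be the probability that Bob plays A. In a completely mixed equilibrium, Alice must be indifferent between A and B.
Alice's expected payoff from A is 9c + 2(1−c); from B it is 6c + 3(1−c).
Setting these equal: 7c + 2 = 3c + 3, so c = 1/4.
Therefore Bob plays B with probability 1 − 1/4 = 3/4.

3/4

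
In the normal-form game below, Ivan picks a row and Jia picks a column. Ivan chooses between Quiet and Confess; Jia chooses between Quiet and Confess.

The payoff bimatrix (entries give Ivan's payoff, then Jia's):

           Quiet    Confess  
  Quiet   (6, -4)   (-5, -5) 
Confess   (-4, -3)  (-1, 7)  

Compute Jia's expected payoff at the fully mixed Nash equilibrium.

-43/11

First find p, the probability Ivan plays Quiet, from Jia's indifference between Quiet and Confess: −4p − 3(1−p) = −5p + 7(1−p), giving p = 10/11.
Since Jia is indifferent in equilibrium, Jia's expected payoff equals the payoff from either column against (10/11, 1/11). Using Quiet: −4(10/11) − 3(1/11) = -43/11.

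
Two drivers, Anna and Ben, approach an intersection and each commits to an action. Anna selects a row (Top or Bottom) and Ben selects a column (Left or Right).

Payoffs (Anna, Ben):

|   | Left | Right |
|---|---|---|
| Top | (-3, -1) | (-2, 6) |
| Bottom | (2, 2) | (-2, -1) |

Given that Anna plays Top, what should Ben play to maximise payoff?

Right

Against Top, Ben earns -1 from Left and 6 from Right.
So Right is the best response.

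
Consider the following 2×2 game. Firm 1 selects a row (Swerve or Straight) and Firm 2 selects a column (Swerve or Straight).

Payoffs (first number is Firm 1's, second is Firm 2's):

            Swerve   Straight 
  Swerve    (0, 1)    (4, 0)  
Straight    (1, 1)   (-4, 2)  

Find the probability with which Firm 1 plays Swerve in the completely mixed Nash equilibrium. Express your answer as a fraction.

Let r be the probability that Firm 1 plays Swerve. In a completely mixed equilibrium, Firm 2 must be indifferent between Swerve and Straight.
Firm 2's expected payoff from Swerve is r + (1−r); from Straight it is 2(1−r).
Setting these equal: 1 = −2r + 2, so r = 1/2.

1/2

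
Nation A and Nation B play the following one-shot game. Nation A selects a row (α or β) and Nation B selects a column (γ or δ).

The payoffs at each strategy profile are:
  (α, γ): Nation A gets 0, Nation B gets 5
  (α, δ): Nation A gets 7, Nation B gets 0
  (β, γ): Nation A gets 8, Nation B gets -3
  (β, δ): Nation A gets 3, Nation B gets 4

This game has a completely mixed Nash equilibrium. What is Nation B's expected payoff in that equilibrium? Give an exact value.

First find p, the probability Nation A plays α, from Nation B's indifference between γ and δ: 5p − 3(1−p) = 4(1−p), giving p = 7/12.
Since Nation B is indifferent in equilibrium, Nation B's expected payoff equals the payoff from either column against (7/12, 5/12). Using γ: 5(7/12) − 3(5/12) = 5/3.

5/3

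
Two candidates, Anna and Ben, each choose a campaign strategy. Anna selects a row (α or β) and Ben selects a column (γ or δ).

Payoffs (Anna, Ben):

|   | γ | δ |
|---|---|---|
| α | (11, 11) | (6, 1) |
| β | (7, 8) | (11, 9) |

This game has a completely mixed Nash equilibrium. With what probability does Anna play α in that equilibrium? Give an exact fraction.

1/11

Let p be the probability that Anna plays α. In a completely mixed equilibrium, Ben must be indifferent between γ and δ.
Ben's expected payoff from γ is 11p + 8(1−p); from δ it is p + 9(1−p).
Setting these equal: 3p + 8 = −8p + 9, so p = 1/11.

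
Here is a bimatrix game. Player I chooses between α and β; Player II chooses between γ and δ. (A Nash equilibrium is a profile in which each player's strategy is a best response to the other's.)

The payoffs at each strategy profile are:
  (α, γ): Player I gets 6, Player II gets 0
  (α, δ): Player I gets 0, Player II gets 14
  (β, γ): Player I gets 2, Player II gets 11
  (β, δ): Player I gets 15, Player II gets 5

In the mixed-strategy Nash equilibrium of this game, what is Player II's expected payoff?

First find p, the probability Player I plays α, from Player II's indifference between γ and δ: 11(1−p) = 14p + 5(1−p), giving p = 3/10.
Since Player II is indifferent in equilibrium, Player II's expected payoff equals the payoff from either column against (3/10, 7/10). Using γ: 11(7/10) = 77/10.

77/10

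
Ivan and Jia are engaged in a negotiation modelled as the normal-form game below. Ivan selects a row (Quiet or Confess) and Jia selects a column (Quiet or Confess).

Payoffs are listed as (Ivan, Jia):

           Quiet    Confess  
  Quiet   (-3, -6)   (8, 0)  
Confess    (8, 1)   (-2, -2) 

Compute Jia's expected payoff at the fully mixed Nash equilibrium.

First find p, the probability Ivan plays Quiet, from Jia's indifference between Quiet and Confess: −6p + (1−p) = −2(1−p), giving p = 1/3.
Since Jia is indifferent in equilibrium, Jia's expected payoff equals the payoff from either column against (1/3, 2/3). Using Quiet: −6(1/3) + (2/3) = -4/3.

-4/3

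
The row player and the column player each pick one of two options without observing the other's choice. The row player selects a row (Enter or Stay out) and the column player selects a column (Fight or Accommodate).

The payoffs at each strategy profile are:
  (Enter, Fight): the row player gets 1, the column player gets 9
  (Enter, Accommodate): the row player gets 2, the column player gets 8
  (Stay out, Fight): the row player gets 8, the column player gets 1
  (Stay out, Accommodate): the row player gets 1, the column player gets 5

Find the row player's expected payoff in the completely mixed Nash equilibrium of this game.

15/8

First find y, the probability the column player plays Fight, from the row player's indifference between Enter and Stay out: y + 2(1−y) = 8y + (1−y), giving y = 1/8.
Since the row player is indifferent in equilibrium, the row player's expected payoff equals the payoff from either row against (1/8, 7/8). Using Enter: (1/8) + 2(7/8) = 15/8.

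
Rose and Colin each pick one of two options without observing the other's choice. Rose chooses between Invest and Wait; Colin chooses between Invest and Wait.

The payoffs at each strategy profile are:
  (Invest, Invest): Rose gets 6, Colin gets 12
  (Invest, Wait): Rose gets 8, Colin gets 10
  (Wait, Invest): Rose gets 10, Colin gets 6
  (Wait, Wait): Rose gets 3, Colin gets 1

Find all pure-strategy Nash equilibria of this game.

(Wait, Invest)

(Invest, Invest): Rose prefers Wait (10 > 6) — not an equilibrium.
(Invest, Wait): Colin prefers Invest (12 > 10) — not an equilibrium.
(Wait, Invest): Rose gets 10 ≥ 6 from Invest, and Colin gets 6 ≥ 1 from Wait — Nash equilibrium.
(Wait, Wait): Rose prefers Invest (8 > 3); Colin prefers Invest (6 > 1) — not an equilibrium.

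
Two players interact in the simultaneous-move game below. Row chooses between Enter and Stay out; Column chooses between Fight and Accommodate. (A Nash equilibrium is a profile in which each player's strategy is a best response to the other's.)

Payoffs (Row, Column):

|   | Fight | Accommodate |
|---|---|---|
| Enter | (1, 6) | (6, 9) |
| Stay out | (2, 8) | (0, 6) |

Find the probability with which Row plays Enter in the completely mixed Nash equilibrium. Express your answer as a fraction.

2/5

Let r be the probability that Row plays Enter. In a completely mixed equilibrium, Column must be indifferent between Fight and Accommodate.
Column's expected payoff from Fight is 6r + 8(1−r); from Accommodate it is 9r + 6(1−r).
Setting these equal: −2r + 8 = 3r + 6, so r = 2/5.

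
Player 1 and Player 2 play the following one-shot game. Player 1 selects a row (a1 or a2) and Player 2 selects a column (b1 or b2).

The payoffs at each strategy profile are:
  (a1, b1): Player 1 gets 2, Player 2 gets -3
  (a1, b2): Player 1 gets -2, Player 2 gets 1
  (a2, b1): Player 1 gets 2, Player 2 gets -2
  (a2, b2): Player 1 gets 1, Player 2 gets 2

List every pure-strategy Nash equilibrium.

(a1, b1): Player 2 prefers b2 (1 > -3) — not an equilibrium.
(a1, b2): Player 1 prefers a2 (1 > -2) — not an equilibrium.
(a2, b1): Player 2 prefers b2 (2 > -2) — not an equilibrium.
(a2, b2): Player 1 gets 1 ≥ -2 from a1, and Player 2 gets 2 ≥ -2 from b1 — Nash equilibrium.

(a2, b2)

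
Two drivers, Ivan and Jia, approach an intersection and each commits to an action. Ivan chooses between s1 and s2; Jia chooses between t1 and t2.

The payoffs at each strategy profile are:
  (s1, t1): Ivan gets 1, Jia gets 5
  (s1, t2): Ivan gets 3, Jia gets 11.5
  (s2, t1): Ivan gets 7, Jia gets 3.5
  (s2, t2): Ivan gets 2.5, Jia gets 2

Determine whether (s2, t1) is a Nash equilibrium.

At (s2, t1), Ivan earns 7; switching to s1 would give 1, so Ivan has no profitable deviation.
Jia earns 3.5; switching to t2 would give 2, so Jia has no profitable deviation.
Neither player can gain by a unilateral deviation, so this profile is a Nash equilibrium.

Yes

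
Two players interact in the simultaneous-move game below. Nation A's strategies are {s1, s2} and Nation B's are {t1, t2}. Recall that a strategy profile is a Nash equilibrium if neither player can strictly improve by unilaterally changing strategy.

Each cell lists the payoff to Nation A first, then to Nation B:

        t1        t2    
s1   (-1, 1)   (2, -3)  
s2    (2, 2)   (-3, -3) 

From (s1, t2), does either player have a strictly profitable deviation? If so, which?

Nation A at (s1, t2) earns 2; deviating to s2 yields -3 — not better.
Nation B earns -3; deviating to t1 yields 1 — a strict improvement.
Only Nation B has a strictly profitable deviation.

Nation B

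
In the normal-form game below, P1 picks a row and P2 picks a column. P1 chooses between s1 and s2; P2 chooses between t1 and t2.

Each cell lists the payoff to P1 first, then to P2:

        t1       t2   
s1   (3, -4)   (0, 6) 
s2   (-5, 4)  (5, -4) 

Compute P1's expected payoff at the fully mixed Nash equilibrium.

First find q, the probability P2 plays t1, from P1's indifference between s1 and s2: 3q = −5q + 5(1−q), giving q = 5/13.
Since P1 is indifferent in equilibrium, P1's expected payoff equals the payoff from either row against (5/13, 8/13). Using s1: 3(5/13) = 15/13.

15/13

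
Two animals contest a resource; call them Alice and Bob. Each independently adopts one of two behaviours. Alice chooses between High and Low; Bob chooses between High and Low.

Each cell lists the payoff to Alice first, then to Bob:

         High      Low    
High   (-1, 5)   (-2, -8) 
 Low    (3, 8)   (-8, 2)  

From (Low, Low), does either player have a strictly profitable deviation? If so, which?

Both

Alice at (Low, Low) earns -8; deviating to High yields -2 — a strict improvement.
Bob earns 2; deviating to High yields 8 — a strict improvement.
Both Alice and Bob have strictly profitable deviations.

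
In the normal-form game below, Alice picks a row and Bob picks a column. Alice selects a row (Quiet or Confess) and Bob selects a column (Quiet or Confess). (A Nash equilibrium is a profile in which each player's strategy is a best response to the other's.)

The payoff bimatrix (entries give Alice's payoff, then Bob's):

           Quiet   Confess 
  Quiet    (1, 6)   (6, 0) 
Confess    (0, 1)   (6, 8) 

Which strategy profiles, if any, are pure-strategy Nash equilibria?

(Quiet, Quiet): Alice gets 1 ≥ 0 from Confess, and Bob gets 6 ≥ 0 from Confess — Nash equilibrium.
(Quiet, Confess): Bob prefers Quiet (6 > 0) — not an equilibrium.
(Confess, Quiet): Alice prefers Quiet (1 > 0); Bob prefers Confess (8 > 1) — not an equilibrium.
(Confess, Confess): Alice gets 6 ≥ 6 from Quiet, and Bob gets 8 ≥ 1 from Quiet — Nash equilibrium.

(Quiet, Quiet) and (Confess, Confess)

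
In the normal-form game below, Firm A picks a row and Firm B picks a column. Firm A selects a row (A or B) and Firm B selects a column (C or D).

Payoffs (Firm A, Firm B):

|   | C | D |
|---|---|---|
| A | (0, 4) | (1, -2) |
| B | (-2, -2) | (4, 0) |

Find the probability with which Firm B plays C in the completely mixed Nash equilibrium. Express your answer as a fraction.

Let c be the probability that Firm B plays C. In a completely mixed equilibrium, Firm A must be indifferent between A and B.
Firm A's expected payoff from A is (1−c); from B it is −2c + 4(1−c).
Setting these equal: −c + 1 = −6c + 4, so c = 3/5.

3/5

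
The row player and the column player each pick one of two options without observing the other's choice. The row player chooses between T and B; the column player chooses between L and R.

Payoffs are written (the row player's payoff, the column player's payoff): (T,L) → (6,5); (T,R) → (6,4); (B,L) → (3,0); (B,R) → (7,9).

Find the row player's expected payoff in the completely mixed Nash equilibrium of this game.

First find q, the probability the column player plays L, from the row player's indifference between T and B: 6q + 6(1−q) = 3q + 7(1−q), giving q = 1/4.
Since the row player is indifferent in equilibrium, the row player's expected payoff equals the payoff from either row against (1/4, 3/4). Using T: 6(1/4) + 6(3/4) = 6.

6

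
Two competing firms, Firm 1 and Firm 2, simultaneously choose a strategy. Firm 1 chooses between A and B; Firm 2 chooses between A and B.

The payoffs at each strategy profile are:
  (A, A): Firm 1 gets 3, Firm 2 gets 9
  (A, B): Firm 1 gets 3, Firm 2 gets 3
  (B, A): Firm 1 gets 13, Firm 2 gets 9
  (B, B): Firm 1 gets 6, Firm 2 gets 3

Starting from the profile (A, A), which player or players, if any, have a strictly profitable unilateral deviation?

Firm 1

Firm 1 at (A, A) earns 3; deviating to B yields 13 — a strict improvement.
Firm 2 earns 9; deviating to B yields 3 — not better.
Only Firm 1 has a strictly profitable deviation.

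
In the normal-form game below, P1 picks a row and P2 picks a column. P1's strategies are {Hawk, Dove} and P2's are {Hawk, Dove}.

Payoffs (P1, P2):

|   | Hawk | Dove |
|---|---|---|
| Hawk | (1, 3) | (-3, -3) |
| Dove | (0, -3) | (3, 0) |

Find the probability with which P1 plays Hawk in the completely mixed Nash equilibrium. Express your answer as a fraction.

Let x be the probability that P1 plays Hawk. In a completely mixed equilibrium, P2 must be indifferent between Hawk and Dove.
P2's expected payoff from Hawk is 3x − 3(1−x); from Dove it is −3x.
Setting these equal: 6x − 3 = −3x, so x = 1/3.

1/3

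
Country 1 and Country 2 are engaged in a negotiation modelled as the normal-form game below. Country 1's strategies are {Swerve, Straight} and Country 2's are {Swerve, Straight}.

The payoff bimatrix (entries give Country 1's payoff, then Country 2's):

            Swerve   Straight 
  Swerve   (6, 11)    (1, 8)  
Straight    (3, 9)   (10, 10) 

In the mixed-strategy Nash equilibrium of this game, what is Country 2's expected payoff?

19/2

First find x, the probability Country 1 plays Swerve, from Country 2's indifference between Swerve and Straight: 11x + 9(1−x) = 8x + 10(1−x), giving x = 1/4.
Since Country 2 is indifferent in equilibrium, Country 2's expected payoff equals the payoff from either column against (1/4, 3/4). Using Swerve: 11(1/4) + 9(3/4) = 19/2.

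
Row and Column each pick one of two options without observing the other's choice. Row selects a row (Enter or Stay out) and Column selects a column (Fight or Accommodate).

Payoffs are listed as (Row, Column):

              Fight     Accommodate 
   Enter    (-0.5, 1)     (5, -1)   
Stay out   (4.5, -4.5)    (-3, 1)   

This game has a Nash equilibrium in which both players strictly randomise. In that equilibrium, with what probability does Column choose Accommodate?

5/13

Let c be the probability that Column plays Fight. In a completely mixed equilibrium, Row must be indifferent between Enter and Stay out.
Row's expected payoff from Enter is −0.5c + 5(1−c); from Stay out it is 4.5c − 3(1−c).
Setting these equal: −5.5c + 5 = 7.5c − 3, so c = 8/13.
Therefore Column plays Accommodate with probability 1 − 8/13 = 5/13.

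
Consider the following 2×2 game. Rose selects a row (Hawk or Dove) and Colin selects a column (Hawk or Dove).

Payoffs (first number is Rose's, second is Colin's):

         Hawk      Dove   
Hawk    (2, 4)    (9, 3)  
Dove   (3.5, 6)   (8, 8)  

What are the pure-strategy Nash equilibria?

(Hawk, Hawk): Rose prefers Dove (3.5 > 2) — not an equilibrium.
(Hawk, Dove): Colin prefers Hawk (4 > 3) — not an equilibrium.
(Dove, Hawk): Colin prefers Dove (8 > 6) — not an equilibrium.
(Dove, Dove): Rose prefers Hawk (9 > 8) — not an equilibrium.

none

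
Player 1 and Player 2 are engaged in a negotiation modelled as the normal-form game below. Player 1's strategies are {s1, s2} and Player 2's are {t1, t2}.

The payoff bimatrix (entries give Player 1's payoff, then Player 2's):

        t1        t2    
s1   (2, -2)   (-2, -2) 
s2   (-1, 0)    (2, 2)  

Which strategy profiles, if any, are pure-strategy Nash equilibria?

(s1, t1) and (s2, t2)

(s1, t1): Player 1 gets 2 ≥ -1 from s2, and Player 2 gets -2 ≥ -2 from t2 — Nash equilibrium.
(s1, t2): Player 1 prefers s2 (2 > -2) — not an equilibrium.
(s2, t1): Player 1 prefers s1 (2 > -1); Player 2 prefers t2 (2 > 0) — not an equilibrium.
(s2, t2): Player 1 gets 2 ≥ -2 from s1, and Player 2 gets 2 ≥ 0 from t1 — Nash equilibrium.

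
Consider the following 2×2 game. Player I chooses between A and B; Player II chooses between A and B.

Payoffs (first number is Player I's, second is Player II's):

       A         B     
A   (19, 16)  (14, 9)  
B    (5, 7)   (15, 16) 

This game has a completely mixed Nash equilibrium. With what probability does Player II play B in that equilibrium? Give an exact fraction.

14/15

Let c be the probability that Player II plays A. In a completely mixed equilibrium, Player I must be indifferent between A and B.
Player I's expected payoff from A is 19c + 14(1−c); from B it is 5c + 15(1−c).
Setting these equal: 5c + 14 = −10c + 15, so c = 1/15.
Therefore Player II plays B with probability 1 − 1/15 = 14/15.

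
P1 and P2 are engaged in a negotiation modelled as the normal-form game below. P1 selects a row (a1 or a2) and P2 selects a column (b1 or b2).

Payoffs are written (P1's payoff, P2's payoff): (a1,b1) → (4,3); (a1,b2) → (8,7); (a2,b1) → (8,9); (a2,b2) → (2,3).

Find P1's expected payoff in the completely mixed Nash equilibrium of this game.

First find q, the probability P2 plays b1, from P1's indifference between a1 and a2: 4q + 8(1−q) = 8q + 2(1−q), giving q = 3/5.
Since P1 is indifferent in equilibrium, P1's expected payoff equals the payoff from either row against (3/5, 2/5). Using a1: 4(3/5) + 8(2/5) = 28/5.

28/5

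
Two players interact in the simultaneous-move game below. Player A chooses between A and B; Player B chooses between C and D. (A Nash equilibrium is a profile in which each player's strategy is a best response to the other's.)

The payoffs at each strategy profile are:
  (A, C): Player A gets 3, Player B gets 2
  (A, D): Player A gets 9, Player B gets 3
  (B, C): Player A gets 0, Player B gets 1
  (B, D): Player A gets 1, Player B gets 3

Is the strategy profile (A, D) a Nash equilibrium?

At (A, D), Player A earns 9; switching to B would give 1, so Player A has no profitable deviation.
Player B earns 3; switching to C would give 2, so Player B has no profitable deviation.
Neither player can gain by a unilateral deviation, so this profile is a Nash equilibrium.

Yes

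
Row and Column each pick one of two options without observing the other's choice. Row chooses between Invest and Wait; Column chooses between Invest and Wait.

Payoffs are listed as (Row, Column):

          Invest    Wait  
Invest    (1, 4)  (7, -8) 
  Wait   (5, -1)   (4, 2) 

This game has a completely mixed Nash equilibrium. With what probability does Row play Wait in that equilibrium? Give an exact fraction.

Let p be the probability that Row plays Invest. In a completely mixed equilibrium, Column must be indifferent between Invest and Wait.
Column's expected payoff from Invest is 4p − (1−p); from Wait it is −8p + 2(1−p).
Setting these equal: 5p − 1 = −10p + 2, so p = 1/5.
Therefore Row plays Wait with probability 1 − 1/5 = 4/5.

4/5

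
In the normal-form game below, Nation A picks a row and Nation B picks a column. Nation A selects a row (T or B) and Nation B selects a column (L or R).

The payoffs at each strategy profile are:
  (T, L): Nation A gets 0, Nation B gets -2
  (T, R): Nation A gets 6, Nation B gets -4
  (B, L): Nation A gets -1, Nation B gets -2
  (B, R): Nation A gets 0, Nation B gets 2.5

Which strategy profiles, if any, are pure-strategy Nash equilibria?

(T, L)

(T, L): Nation A gets 0 ≥ -1 from B, and Nation B gets -2 ≥ -4 from R — Nash equilibrium.
(T, R): Nation B prefers L (-2 > -4) — not an equilibrium.
(B, L): Nation A prefers T (0 > -1); Nation B prefers R (2.5 > -2) — not an equilibrium.
(B, R): Nation A prefers T (6 > 0) — not an equilibrium.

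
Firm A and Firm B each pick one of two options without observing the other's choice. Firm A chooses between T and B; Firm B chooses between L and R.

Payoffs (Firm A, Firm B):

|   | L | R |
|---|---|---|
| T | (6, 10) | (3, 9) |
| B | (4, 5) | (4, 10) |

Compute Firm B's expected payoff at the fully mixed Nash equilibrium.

55/6

First find p, the probability Firm A plays T, from Firm B's indifference between L and R: 10p + 5(1−p) = 9p + 10(1−p), giving p = 5/6.
Since Firm B is indifferent in equilibrium, Firm B's expected payoff equals the payoff from either column against (5/6, 1/6). Using L: 10(5/6) + 5(1/6) = 55/6.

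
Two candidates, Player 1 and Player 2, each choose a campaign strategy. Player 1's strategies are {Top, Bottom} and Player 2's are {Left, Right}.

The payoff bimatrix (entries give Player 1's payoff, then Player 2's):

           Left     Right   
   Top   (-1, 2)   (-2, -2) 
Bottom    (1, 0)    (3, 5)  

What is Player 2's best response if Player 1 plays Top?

Against Top, Player 2 earns 2 from Left and -2 from Right.
So Left is the best response.

Left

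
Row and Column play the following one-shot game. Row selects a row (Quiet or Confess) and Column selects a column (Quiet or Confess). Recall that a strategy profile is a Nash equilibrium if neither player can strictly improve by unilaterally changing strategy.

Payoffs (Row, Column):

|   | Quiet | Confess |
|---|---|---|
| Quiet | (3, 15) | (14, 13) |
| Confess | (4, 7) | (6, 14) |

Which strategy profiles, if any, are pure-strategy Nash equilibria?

(Quiet, Quiet): Row prefers Confess (4 > 3) — not an equilibrium.
(Quiet, Confess): Column prefers Quiet (15 > 13) — not an equilibrium.
(Confess, Quiet): Column prefers Confess (14 > 7) — not an equilibrium.
(Confess, Confess): Row prefers Quiet (14 > 6) — not an equilibrium.

none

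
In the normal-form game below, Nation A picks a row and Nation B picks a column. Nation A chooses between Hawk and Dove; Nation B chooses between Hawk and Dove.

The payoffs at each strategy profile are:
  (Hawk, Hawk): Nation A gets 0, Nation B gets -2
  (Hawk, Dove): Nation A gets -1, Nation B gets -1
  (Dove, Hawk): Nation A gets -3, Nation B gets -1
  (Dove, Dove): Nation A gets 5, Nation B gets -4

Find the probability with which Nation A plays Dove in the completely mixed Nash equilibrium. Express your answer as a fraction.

1/4

Let p be the probability that Nation A plays Hawk. In a completely mixed equilibrium, Nation B must be indifferent between Hawk and Dove.
Nation B's expected payoff from Hawk is −2p − (1−p); from Dove it is −p − 4(1−p).
Setting these equal: −p − 1 = 3p − 4, so p = 3/4.
Therefore Nation A plays Dove with probability 1 − 3/4 = 1/4.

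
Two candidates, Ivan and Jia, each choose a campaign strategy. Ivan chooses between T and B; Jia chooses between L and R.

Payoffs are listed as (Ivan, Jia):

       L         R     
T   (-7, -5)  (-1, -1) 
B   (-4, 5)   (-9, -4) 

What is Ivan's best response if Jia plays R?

Against R, Ivan earns -1 from T and -9 from B.
So T is the best response.

T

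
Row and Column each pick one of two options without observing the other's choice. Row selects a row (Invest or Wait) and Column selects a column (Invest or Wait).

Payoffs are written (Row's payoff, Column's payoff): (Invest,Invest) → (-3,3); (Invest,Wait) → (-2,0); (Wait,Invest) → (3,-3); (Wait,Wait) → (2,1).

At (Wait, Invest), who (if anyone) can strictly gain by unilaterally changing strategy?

Row at (Wait, Invest) earns 3; deviating to Invest yields -3 — not better.
Column earns -3; deviating to Wait yields 1 — a strict improvement.
Only Column has a strictly profitable deviation.

Column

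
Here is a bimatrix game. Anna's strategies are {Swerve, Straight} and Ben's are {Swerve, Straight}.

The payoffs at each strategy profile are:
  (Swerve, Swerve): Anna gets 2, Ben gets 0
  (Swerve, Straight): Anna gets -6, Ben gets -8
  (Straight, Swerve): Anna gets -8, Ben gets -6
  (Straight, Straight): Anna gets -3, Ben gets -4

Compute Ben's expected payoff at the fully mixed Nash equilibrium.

First find p, the probability Anna plays Swerve, from Ben's indifference between Swerve and Straight: −6(1−p) = −8p − 4(1−p), giving p = 1/5.
Since Ben is indifferent in equilibrium, Ben's expected payoff equals the payoff from either column against (1/5, 4/5). Using Swerve: −6(4/5) = -24/5.

-24/5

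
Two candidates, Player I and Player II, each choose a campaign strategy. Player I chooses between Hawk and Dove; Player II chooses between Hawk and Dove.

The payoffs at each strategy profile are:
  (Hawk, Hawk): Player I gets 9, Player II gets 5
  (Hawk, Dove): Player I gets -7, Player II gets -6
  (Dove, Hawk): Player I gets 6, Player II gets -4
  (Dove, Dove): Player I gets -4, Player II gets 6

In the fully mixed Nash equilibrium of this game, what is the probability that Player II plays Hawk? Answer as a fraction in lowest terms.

Let y be the probability that Player II plays Hawk. In a completely mixed equilibrium, Player I must be indifferent between Hawk and Dove.
Player I's expected payoff from Hawk is 9y − 7(1−y); from Dove it is 6y − 4(1−y).
Setting these equal: 16y − 7 = 10y − 4, so y = 1/2.

1/2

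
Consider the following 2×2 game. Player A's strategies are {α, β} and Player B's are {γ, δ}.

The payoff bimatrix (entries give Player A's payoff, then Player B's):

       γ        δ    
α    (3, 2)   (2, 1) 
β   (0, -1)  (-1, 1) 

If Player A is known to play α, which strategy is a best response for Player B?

γ

Against α, Player B earns 2 from γ and 1 from δ.
So γ is the best response.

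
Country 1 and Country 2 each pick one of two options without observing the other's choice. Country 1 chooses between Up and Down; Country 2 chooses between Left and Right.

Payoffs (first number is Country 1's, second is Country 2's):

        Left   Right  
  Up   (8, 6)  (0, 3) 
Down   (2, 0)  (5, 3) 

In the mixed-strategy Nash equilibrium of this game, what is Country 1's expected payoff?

First find q, the probability Country 2 plays Left, from Country 1's indifference between Up and Down: 8q = 2q + 5(1−q), giving q = 5/11.
Since Country 1 is indifferent in equilibrium, Country 1's expected payoff equals the payoff from either row against (5/11, 6/11). Using Up: 8(5/11) = 40/11.

40/11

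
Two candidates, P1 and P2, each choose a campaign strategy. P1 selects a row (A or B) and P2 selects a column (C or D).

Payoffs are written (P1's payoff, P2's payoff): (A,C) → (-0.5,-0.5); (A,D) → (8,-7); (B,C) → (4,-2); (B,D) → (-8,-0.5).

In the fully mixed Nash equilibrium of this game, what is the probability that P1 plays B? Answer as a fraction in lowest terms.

Let r be the probability that P1 plays A. In a completely mixed equilibrium, P2 must be indifferent between C and D.
P2's expected payoff from C is −0.5r − 2(1−r); from D it is −7r − 0.5(1−r).
Setting these equal: 1.5r − 2 = −6.5r − 0.5, so r = 3/16.
Therefore P1 plays B with probability 1 − 3/16 = 13/16.

13/16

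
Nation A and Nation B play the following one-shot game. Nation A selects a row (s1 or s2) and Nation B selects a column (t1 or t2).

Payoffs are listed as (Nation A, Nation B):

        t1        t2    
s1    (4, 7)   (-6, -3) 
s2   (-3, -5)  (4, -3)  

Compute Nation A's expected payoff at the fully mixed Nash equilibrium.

First find q, the probability Nation B plays t1, from Nation A's indifference between s1 and s2: 4q − 6(1−q) = −3q + 4(1−q), giving q = 10/17.
Since Nation A is indifferent in equilibrium, Nation A's expected payoff equals the payoff from either row against (10/17, 7/17). Using s1: 4(10/17) − 6(7/17) = -2/17.

-2/17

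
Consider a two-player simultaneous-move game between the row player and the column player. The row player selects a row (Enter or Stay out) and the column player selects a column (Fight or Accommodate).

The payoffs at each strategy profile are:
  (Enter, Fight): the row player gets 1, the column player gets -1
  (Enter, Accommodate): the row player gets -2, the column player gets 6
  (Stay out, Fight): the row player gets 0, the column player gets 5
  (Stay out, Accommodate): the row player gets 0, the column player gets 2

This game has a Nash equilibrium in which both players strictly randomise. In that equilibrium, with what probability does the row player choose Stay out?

Let x be the probability that the row player plays Enter. In a completely mixed equilibrium, the column player must be indifferent between Fight and Accommodate.
The column player's expected payoff from Fight is −x + 5(1−x); from Accommodate it is 6x + 2(1−x).
Setting these equal: −6x + 5 = 4x + 2, so x = 3/10.
Therefore the row player plays Stay out with probability 1 − 3/10 = 7/10.

7/10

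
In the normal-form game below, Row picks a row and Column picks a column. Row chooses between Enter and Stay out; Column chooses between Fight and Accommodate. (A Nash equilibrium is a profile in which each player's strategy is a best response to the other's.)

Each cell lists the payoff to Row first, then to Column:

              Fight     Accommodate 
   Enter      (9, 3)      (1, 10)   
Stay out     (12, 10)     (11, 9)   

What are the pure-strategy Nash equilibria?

(Enter, Fight): Row prefers Stay out (12 > 9); Column prefers Accommodate (10 > 3) — not an equilibrium.
(Enter, Accommodate): Row prefers Stay out (11 > 1) — not an equilibrium.
(Stay out, Fight): Row gets 12 ≥ 9 from Enter, and Column gets 10 ≥ 9 from Accommodate — Nash equilibrium.
(Stay out, Accommodate): Column prefers Fight (10 > 9) — not an equilibrium.

(Stay out, Fight)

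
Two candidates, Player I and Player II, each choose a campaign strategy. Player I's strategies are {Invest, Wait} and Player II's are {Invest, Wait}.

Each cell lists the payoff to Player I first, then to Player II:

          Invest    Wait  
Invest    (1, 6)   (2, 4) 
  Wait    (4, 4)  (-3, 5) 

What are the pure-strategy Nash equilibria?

(Invest, Invest): Player I prefers Wait (4 > 1) — not an equilibrium.
(Invest, Wait): Player II prefers Invest (6 > 4) — not an equilibrium.
(Wait, Invest): Player II prefers Wait (5 > 4) — not an equilibrium.
(Wait, Wait): Player I prefers Invest (2 > -3) — not an equilibrium.

none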